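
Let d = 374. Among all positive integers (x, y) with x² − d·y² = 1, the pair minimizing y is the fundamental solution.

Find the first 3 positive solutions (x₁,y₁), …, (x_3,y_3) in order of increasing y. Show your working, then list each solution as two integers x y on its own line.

3365 174
22646449 1171020
152410598405 7880964426

[19; 2,1,18,1,2,38] for √374; ℓ=6 ⇒ convergent index 5
i=0: a=19 ⇒ p=19, q=1
…
i=3: a=18 ⇒ p=1083, q=56
i=4: a=1 ⇒ p=1141, q=59
i=5: a=2 ⇒ p=3365, q=174
(x₁, y₁) = (3365, 174);  3365² − 374·174² = 1 ✓
(3365+174√374)^2 = 22646449 + 1171020√374
(3365+174√374)^3 = 152410598405 + 7880964426√374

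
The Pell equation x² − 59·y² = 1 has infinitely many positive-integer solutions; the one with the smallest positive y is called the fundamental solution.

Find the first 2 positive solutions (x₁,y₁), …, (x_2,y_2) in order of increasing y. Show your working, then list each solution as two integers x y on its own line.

√59 → a₀=7, period (1,2,7,2,1,14); ℓ=6 even so k=5
a_0=7:  p_0=7·1+0=7,  q_0=7·0+1=1
…
a_4=2:  p_4=2·169+23=361,  q_4=2·22+3=47
a_5=1:  p_5=1·361+169=530,  q_5=1·47+22=69
→ (530, 69).  Check: 530²=280900, 59·69²=280899, difference 1.
(530+69√59)^2 = 561799 + 73140√59

530 69
561799 73140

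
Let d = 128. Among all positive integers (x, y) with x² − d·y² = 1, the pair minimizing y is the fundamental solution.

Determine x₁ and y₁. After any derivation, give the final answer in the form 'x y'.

d=128: √d = [11; 3,5,3,22] (ℓ=4, even), read p_3/q_3
step 0: (11, 1)  from 11·(1,0) + (0,1)
step 1: (34, 3)  from 3·(11,1) + (1,0)
step 2: (181, 16)  from 5·(34,3) + (11,1)
step 3: (577, 51)  from 3·(181,16) + (34,3)
→ (577, 51).  Check: 577²=332929, 128·51²=332928, difference 1.

577 51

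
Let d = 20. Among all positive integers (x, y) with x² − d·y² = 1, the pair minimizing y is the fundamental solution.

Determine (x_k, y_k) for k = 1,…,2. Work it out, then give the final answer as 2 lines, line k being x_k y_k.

9 2
161 36

d=20: √d = [4; 2,8] (ℓ=2, even), read p_1/q_1
step 0: (4, 1)  from 4·(1,0) + (0,1)
step 1: (9, 2)  from 2·(4,1) + (1,0)
fundamental: x₁=9, y₁=2  (since 81 − 20·4 = 1)
(x_2, y_2) = (9·9 + 20·2·2, 9·2 + 2·9) = (161, 36)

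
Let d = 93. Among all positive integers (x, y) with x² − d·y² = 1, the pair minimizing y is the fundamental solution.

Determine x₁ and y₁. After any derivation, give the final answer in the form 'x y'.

[9; 1,1,1,4,6,4,1,1,1,18] for √93; ℓ=10 ⇒ convergent index 9
a_0=9:  p_0=9·1+0=9,  q_0=9·0+1=1
…
a_2=1:  p_2=1·10+9=19,  q_2=1·1+1=2
…
a_4=4:  p_4=4·29+19=135,  q_4=4·3+2=14
…
a_6=4:  p_6=4·839+135=3491,  q_6=4·87+14=362
…
a_8=1:  p_8=1·4330+3491=7821,  q_8=1·449+362=811
a_9=1:  p_9=1·7821+4330=12151,  q_9=1·811+449=1260
fundamental: x₁=12151, y₁=1260  (since 147646801 − 93·1587600 = 1)

12151 1260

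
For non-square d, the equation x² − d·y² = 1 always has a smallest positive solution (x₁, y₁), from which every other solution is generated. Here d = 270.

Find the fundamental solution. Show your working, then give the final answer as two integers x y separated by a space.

5291 322

[16; 2,3,6,3,2,32] for √270; ℓ=6 ⇒ convergent index 5
step 0: (16, 1)  from 16·(1,0) + (0,1)
…
step 2: (115, 7)  from 3·(33,2) + (16,1)
step 3: (723, 44)  from 6·(115,7) + (33,2)
step 4: (2284, 139)  from 3·(723,44) + (115,7)
step 5: (5291, 322)  from 2·(2284,139) + (723,44)
fundamental: x₁=5291, y₁=322  (since 27994681 − 270·103684 = 1)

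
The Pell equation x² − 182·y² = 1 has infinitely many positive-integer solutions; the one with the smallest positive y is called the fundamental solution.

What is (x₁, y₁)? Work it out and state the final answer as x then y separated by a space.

27 2

d=182: √d = [13; 2,26] (ℓ=2, even), read p_1/q_1
k=0  a_k=13  p_k/q_k = 13/1
k=1  a_k=2  p_k/q_k = 27/2
fundamental: x₁=27, y₁=2  (since 729 − 182·4 = 1)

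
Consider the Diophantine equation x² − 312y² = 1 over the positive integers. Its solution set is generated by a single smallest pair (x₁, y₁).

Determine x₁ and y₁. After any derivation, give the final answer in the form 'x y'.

√312 → a₀=17, period (1,1,1,34); ℓ=4 even so k=3
a_0=17:  p_0=17·1+0=17,  q_0=17·0+1=1
a_1=1:  p_1=1·17+1=18,  q_1=1·1+0=1
a_2=1:  p_2=1·18+17=35,  q_2=1·1+1=2
a_3=1:  p_3=1·35+18=53,  q_3=1·2+1=3
→ (53, 3).  Check: 53²=2809, 312·3²=2808, difference 1.

53 3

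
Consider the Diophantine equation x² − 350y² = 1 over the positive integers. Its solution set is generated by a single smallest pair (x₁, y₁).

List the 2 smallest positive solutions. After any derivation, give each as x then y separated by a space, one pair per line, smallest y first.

√350 → a₀=18, period (1,2,2,2,1,36); ℓ=6 even so k=5
i=0: a=18 ⇒ p=18, q=1
i=1: a=1 ⇒ p=19, q=1
…
i=4: a=2 ⇒ p=318, q=17
i=5: a=1 ⇒ p=449, q=24
→ (449, 24).  Check: 449²=201601, 350·24²=201600, difference 1.
(x_2, y_2) = (449·449 + 350·24·24, 449·24 + 24·449) = (403201, 21552)

449 24
403201 21552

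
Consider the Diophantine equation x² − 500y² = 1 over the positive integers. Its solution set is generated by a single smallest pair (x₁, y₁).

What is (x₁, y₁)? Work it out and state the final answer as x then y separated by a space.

√500 → a₀=22, period (2,1,3,2,1,…,1,2,44); ℓ=14 even so k=13
step 0: (22, 1)  from 22·(1,0) + (0,1)
step 1: (45, 2)  from 2·(22,1) + (1,0)
step 2: (67, 3)  from 1·(45,2) + (22,1)
step 3: (246, 11)  from 3·(67,3) + (45,2)
step 4: (559, 25)  from 2·(246,11) + (67,3)
step 5: (805, 36)  from 1·(559,25) + (246,11)
step 6: (1364, 61)  from 1·(805,36) + (559,25)
step 7: (14445, 646)  from 10·(1364,61) + (805,36)
step 8: (15809, 707)  from 1·(14445,646) + (1364,61)
step 9: (30254, 1353)  from 1·(15809,707) + (14445,646)
step 10: (76317, 3413)  from 2·(30254,1353) + (15809,707)
step 11: (259205, 11592)  from 3·(76317,3413) + (30254,1353)
step 12: (335522, 15005)  from 1·(259205,11592) + (76317,3413)
step 13: (930249, 41602)  from 2·(335522,15005) + (259205,11592)
fundamental: x₁=930249, y₁=41602  (since 865363202001 − 500·1730726404 = 1)

930249 41602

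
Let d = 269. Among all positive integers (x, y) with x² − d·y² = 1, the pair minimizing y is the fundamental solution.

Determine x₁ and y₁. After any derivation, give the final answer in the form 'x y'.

13449 820

√269 → a₀=16, period (2,2,32); ℓ=3 odd so k=5
a_0=16:  p_0=16·1+0=16,  q_0=16·0+1=1
…
a_2=2:  p_2=2·33+16=82,  q_2=2·2+1=5
a_3=32:  p_3=32·82+33=2657,  q_3=32·5+2=162
a_4=2:  p_4=2·2657+82=5396,  q_4=2·162+5=329
a_5=2:  p_5=2·5396+2657=13449,  q_5=2·329+162=820
→ (13449, 820).  Check: 13449²=180875601, 269·820²=180875600, difference 1.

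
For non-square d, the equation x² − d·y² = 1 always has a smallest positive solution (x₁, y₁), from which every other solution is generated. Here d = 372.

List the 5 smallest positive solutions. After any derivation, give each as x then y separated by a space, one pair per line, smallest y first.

√372 = [19; 3,2,12,2,3,38, …], period ℓ=6 (even) → k=5
i=0: a=19 ⇒ p=19, q=1
…
i=2: a=2 ⇒ p=135, q=7
…
i=4: a=2 ⇒ p=3491, q=181
i=5: a=3 ⇒ p=12151, q=630
(x₁, y₁) = (12151, 630);  12151² − 372·630² = 1 ✓
k=2:  x_2 = 12151·12151+372·630·630 = 295293601,  y_2 = 12151·630+630·12151 = 15310260
k=3:  x_3 = 12151·295293601+372·630·15310260 = 7176225079351,  y_3 = 12151·15310260+630·295293601 = 372069937890
k=4:  x_4 = 12151·7176225079351+372·630·372069937890 = 174396621583094401,  y_4 = 12151·372069937890+630·7176225079351 = 9042043615292520
k=5:  x_5 = 12151·174396621583094401+372·630·9042043615292520 = 4238186690536135053751,  y_5 = 12151·9042043615292520+630·174396621583094401 = 219739743566768883150

12151 630
295293601 15310260
7176225079351 372069937890
174396621583094401 9042043615292520
4238186690536135053751 219739743566768883150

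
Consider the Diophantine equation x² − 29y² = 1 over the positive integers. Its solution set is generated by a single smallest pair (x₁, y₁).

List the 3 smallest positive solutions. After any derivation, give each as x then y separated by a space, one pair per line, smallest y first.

9801 1820
192119201 35675640
3765920568201 699313893460

√29 = [5; 2,1,1,2,10, …], period ℓ=5 (odd) → k=9
a_0=5:  p_0=5·1+0=5,  q_0=5·0+1=1
a_1=2:  p_1=2·5+1=11,  q_1=2·1+0=2
…
a_3=1:  p_3=1·16+11=27,  q_3=1·3+2=5
a_4=2:  p_4=2·27+16=70,  q_4=2·5+3=13
a_5=10:  p_5=10·70+27=727,  q_5=10·13+5=135
a_6=2:  p_6=2·727+70=1524,  q_6=2·135+13=283
a_7=1:  p_7=1·1524+727=2251,  q_7=1·283+135=418
a_8=1:  p_8=1·2251+1524=3775,  q_8=1·418+283=701
a_9=2:  p_9=2·3775+2251=9801,  q_9=2·701+418=1820
→ (9801, 1820).  Check: 9801²=96059601, 29·1820²=96059600, difference 1.
(9801+1820√29)^2 = 192119201 + 35675640√29
(9801+1820√29)^3 = 3765920568201 + 699313893460√29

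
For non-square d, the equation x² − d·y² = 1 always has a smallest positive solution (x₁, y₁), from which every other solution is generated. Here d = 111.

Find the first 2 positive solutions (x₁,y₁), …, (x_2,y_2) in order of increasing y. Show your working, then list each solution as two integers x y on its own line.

√111 = [10; 1,1,6,1,1,20, …], period ℓ=6 (even) → k=5
k=0  a_k=10  p_k/q_k = 10/1
…
k=4  a_k=1  p_k/q_k = 158/15
k=5  a_k=1  p_k/q_k = 295/28
fundamental: x₁=295, y₁=28  (since 87025 − 111·784 = 1)
(295+28√111)^2 = 174049 + 16520√111

295 28
174049 16520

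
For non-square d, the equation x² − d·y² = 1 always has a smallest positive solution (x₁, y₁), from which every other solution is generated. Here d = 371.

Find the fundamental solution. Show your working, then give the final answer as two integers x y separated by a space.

1695 88

d=371: √d = [19; 3,1,4,1,3,38] (ℓ=6, even), read p_5/q_5
step 0: (19, 1)  from 19·(1,0) + (0,1)
step 1: (58, 3)  from 3·(19,1) + (1,0)
step 2: (77, 4)  from 1·(58,3) + (19,1)
…
step 4: (443, 23)  from 1·(366,19) + (77,4)
step 5: (1695, 88)  from 3·(443,23) + (366,19)
fundamental: x₁=1695, y₁=88  (since 2873025 − 371·7744 = 1)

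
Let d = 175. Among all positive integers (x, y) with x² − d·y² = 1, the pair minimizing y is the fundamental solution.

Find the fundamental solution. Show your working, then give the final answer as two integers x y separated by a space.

[13; 4,2,1,2,4,26] for √175; ℓ=6 ⇒ convergent index 5
step 0: (13, 1)  from 13·(1,0) + (0,1)
step 1: (53, 4)  from 4·(13,1) + (1,0)
step 2: (119, 9)  from 2·(53,4) + (13,1)
step 3: (172, 13)  from 1·(119,9) + (53,4)
step 4: (463, 35)  from 2·(172,13) + (119,9)
step 5: (2024, 153)  from 4·(463,35) + (172,13)
fundamental: x₁=2024, y₁=153  (since 4096576 − 175·23409 = 1)

2024 153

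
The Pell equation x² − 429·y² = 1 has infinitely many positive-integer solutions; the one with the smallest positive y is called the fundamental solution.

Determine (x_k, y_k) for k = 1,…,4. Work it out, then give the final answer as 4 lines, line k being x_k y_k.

1524095 73584
4645731138049 224298012960
14161071197688057215 683702960124468816
43165635614076113391052801 2084056526021580302230080

d=429: √d = [20; 1,2,2,9,1,12,1,9,2,2,1,40] (ℓ=12, even), read p_11/q_11
i=0: a=20 ⇒ p=20, q=1
…
i=4: a=9 ⇒ p=1367, q=66
…
i=6: a=12 ⇒ p=19511, q=942
i=7: a=1 ⇒ p=21023, q=1015
i=8: a=9 ⇒ p=208718, q=10077
i=9: a=2 ⇒ p=438459, q=21169
i=10: a=2 ⇒ p=1085636, q=52415
i=11: a=1 ⇒ p=1524095, q=73584
fundamental: x₁=1524095, y₁=73584  (since 2322865569025 − 429·5414605056 = 1)
(1524095+73584√429)^2 = 4645731138049 + 224298012960√429
(1524095+73584√429)^3 = 14161071197688057215 + 683702960124468816√429
(1524095+73584√429)^4 = 43165635614076113391052801 + 2084056526021580302230080√429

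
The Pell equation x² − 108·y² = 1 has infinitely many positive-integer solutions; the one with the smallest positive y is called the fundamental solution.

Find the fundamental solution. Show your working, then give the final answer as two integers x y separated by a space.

1351 130

[10; 2,1,1,4,1,1,2,20] for √108; ℓ=8 ⇒ convergent index 7
step 0: (10, 1)  from 10·(1,0) + (0,1)
step 1: (21, 2)  from 2·(10,1) + (1,0)
step 2: (31, 3)  from 1·(21,2) + (10,1)
…
step 5: (291, 28)  from 1·(239,23) + (52,5)
step 6: (530, 51)  from 1·(291,28) + (239,23)
step 7: (1351, 130)  from 2·(530,51) + (291,28)
(x₁, y₁) = (1351, 130);  1351² − 108·130² = 1 ✓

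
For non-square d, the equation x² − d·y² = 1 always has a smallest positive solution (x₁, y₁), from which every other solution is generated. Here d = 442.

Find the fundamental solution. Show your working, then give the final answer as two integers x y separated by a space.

[21; 42] for √442; ℓ=1 ⇒ convergent index 1
a_0=21:  p_0=21·1+0=21,  q_0=21·0+1=1
a_1=42:  p_1=42·21+1=883,  q_1=42·1+0=42
→ (883, 42).  Check: 883²=779689, 442·42²=779688, difference 1.

883 42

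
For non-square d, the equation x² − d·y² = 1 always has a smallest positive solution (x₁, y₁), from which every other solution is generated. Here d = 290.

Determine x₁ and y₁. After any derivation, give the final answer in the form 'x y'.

579 34

[17; 34] for √290; ℓ=1 ⇒ convergent index 1
step 0: (17, 1)  from 17·(1,0) + (0,1)
step 1: (579, 34)  from 34·(17,1) + (1,0)
(x₁, y₁) = (579, 34);  579² − 290·34² = 1 ✓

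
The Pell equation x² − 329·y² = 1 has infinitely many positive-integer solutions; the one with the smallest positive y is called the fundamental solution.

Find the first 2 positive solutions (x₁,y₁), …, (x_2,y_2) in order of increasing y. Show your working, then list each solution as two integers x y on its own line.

2376415 131016
11294696504449 622696775280

√329 = [18; 7,4,2,1,1,4,1,1,2,4,7,36, …], period ℓ=12 (even) → k=11
k=0  a_k=18  p_k/q_k = 18/1
…
k=2  a_k=4  p_k/q_k = 526/29
…
k=4  a_k=1  p_k/q_k = 1705/94
k=5  a_k=1  p_k/q_k = 2884/159
k=6  a_k=4  p_k/q_k = 13241/730
k=7  a_k=1  p_k/q_k = 16125/889
k=8  a_k=1  p_k/q_k = 29366/1619
k=9  a_k=2  p_k/q_k = 74857/4127
k=10  a_k=4  p_k/q_k = 328794/18127
k=11  a_k=7  p_k/q_k = 2376415/131016
fundamental: x₁=2376415, y₁=131016  (since 5647348252225 − 329·17165192256 = 1)
(x_2, y_2) = (2376415·2376415 + 329·131016·131016, 2376415·131016 + 131016·2376415) = (11294696504449, 622696775280)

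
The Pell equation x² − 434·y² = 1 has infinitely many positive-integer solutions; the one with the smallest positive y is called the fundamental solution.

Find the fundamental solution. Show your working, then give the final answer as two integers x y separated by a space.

125 6

d=434: √d = [20; 1,4,1,40] (ℓ=4, even), read p_3/q_3
i=0: a=20 ⇒ p=20, q=1
i=1: a=1 ⇒ p=21, q=1
i=2: a=4 ⇒ p=104, q=5
i=3: a=1 ⇒ p=125, q=6
→ (125, 6).  Check: 125²=15625, 434·6²=15624, difference 1.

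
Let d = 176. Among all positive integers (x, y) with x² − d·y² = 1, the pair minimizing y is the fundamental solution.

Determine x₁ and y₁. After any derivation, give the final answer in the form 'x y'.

d=176: √d = [13; 3,1,3,26] (ℓ=4, even), read p_3/q_3
a_0=13:  p_0=13·1+0=13,  q_0=13·0+1=1
a_1=3:  p_1=3·13+1=40,  q_1=3·1+0=3
a_2=1:  p_2=1·40+13=53,  q_2=1·3+1=4
a_3=3:  p_3=3·53+40=199,  q_3=3·4+3=15
(x₁, y₁) = (199, 15);  199² − 176·15² = 1 ✓

199 15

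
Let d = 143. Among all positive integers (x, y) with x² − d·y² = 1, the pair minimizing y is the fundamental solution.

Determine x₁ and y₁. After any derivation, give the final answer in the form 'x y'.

12 1

[11; 1,22] for √143; ℓ=2 ⇒ convergent index 1
step 0: (11, 1)  from 11·(1,0) + (0,1)
step 1: (12, 1)  from 1·(11,1) + (1,0)
→ (12, 1).  Check: 12²=144, 143·1²=143, difference 1.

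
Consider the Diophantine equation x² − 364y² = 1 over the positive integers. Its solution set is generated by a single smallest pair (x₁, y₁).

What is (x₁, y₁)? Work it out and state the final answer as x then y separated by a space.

4954951 259710

√364 = [19; 12,1,2,3,1,8,1,3,2,1,12,38, …], period ℓ=12 (even) → k=11
a_0=19:  p_0=19·1+0=19,  q_0=19·0+1=1
…
a_2=1:  p_2=1·229+19=248,  q_2=1·12+1=13
…
a_4=3:  p_4=3·725+248=2423,  q_4=3·38+13=127
a_5=1:  p_5=1·2423+725=3148,  q_5=1·127+38=165
…
a_8=3:  p_8=3·30755+27607=119872,  q_8=3·1612+1447=6283
…
a_10=1:  p_10=1·270499+119872=390371,  q_10=1·14178+6283=20461
a_11=12:  p_11=12·390371+270499=4954951,  q_11=12·20461+14178=259710
fundamental: x₁=4954951, y₁=259710  (since 24551539412401 − 364·67449284100 = 1)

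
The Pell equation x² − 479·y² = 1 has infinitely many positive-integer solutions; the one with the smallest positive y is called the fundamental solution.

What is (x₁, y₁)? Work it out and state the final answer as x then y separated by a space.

2989440 136591

√479 → a₀=21, period (1,7,1,3,2,21,2,3,1,7,1,42); ℓ=12 even so k=11
a_0=21:  p_0=21·1+0=21,  q_0=21·0+1=1
a_1=1:  p_1=1·21+1=22,  q_1=1·1+0=1
a_2=7:  p_2=7·22+21=175,  q_2=7·1+1=8
a_3=1:  p_3=1·175+22=197,  q_3=1·8+1=9
a_4=3:  p_4=3·197+175=766,  q_4=3·9+8=35
a_5=2:  p_5=2·766+197=1729,  q_5=2·35+9=79
a_6=21:  p_6=21·1729+766=37075,  q_6=21·79+35=1694
a_7=2:  p_7=2·37075+1729=75879,  q_7=2·1694+79=3467
a_8=3:  p_8=3·75879+37075=264712,  q_8=3·3467+1694=12095
a_9=1:  p_9=1·264712+75879=340591,  q_9=1·12095+3467=15562
a_10=7:  p_10=7·340591+264712=2648849,  q_10=7·15562+12095=121029
a_11=1:  p_11=1·2648849+340591=2989440,  q_11=1·121029+15562=136591
(x₁, y₁) = (2989440, 136591);  2989440² − 479·136591² = 1 ✓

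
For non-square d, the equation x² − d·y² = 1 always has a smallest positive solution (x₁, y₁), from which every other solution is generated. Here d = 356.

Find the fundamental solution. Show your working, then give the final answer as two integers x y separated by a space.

[18; 1,6,1,1,2,…,6,1,36] for √356; ℓ=14 ⇒ convergent index 13
i=0: a=18 ⇒ p=18, q=1
…
i=3: a=1 ⇒ p=151, q=8
…
i=7: a=8 ⇒ p=8717, q=462
i=8: a=1 ⇒ p=9717, q=515
i=9: a=2 ⇒ p=28151, q=1492
i=10: a=1 ⇒ p=37868, q=2007
i=11: a=1 ⇒ p=66019, q=3499
i=12: a=6 ⇒ p=433982, q=23001
i=13: a=1 ⇒ p=500001, q=26500
→ (500001, 26500).  Check: 500001²=250001000001, 356·26500²=250001000000, difference 1.

500001 26500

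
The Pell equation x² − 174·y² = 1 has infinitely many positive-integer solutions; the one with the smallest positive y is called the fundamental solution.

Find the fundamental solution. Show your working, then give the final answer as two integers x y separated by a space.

[13; 5,4,5,26] for √174; ℓ=4 ⇒ convergent index 3
k=0  a_k=13  p_k/q_k = 13/1
k=1  a_k=5  p_k/q_k = 66/5
k=2  a_k=4  p_k/q_k = 277/21
k=3  a_k=5  p_k/q_k = 1451/110
fundamental: x₁=1451, y₁=110  (since 2105401 − 174·12100 = 1)

1451 110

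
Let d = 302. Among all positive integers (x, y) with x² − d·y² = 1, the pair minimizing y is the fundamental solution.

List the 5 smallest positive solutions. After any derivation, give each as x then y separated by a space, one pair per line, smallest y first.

4276623 246092
36579008568257 2104885414632
312869258720405635599 18003602753159249380
2676047735673238042056036097 153989243234046232237072848
22888894590955867721004902116885263 1317107878734614996094061229615228

[17; 2,1,1,1,4,…,1,2,34] for √302; ℓ=16 ⇒ convergent index 15
k=0  a_k=17  p_k/q_k = 17/1
…
k=11  a_k=4  p_k/q_k = 467281/26889
k=12  a_k=1  p_k/q_k = 574956/33085
…
k=14  a_k=1  p_k/q_k = 1617193/93059
k=15  a_k=2  p_k/q_k = 4276623/246092
(x₁, y₁) = (4276623, 246092);  4276623² − 302·246092² = 1 ✓
k=2:  x_2 = 4276623·4276623+302·246092·246092 = 36579008568257,  y_2 = 4276623·246092+246092·4276623 = 2104885414632
k=3:  x_3 = 4276623·36579008568257+302·246092·2104885414632 = 312869258720405635599,  y_3 = 4276623·2104885414632+246092·36579008568257 = 18003602753159249380
k=4:  x_4 = 4276623·312869258720405635599+302·246092·18003602753159249380 = 2676047735673238042056036097,  y_4 = 4276623·18003602753159249380+246092·312869258720405635599 = 153989243234046232237072848
k=5:  x_5 = 4276623·2676047735673238042056036097+302·246092·153989243234046232237072848 = 22888894590955867721004902116885263,  y_5 = 4276623·153989243234046232237072848+246092·2676047735673238042056036097 = 1317107878734614996094061229615228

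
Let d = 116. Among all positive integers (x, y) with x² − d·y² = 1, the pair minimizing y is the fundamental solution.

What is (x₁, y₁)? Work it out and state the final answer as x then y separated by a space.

9801 910

[10; 1,3,2,1,4,1,2,3,1,20] for √116; ℓ=10 ⇒ convergent index 9
k=0  a_k=10  p_k/q_k = 10/1
…
k=3  a_k=2  p_k/q_k = 97/9
…
k=8  a_k=3  p_k/q_k = 7550/701
k=9  a_k=1  p_k/q_k = 9801/910
fundamental: x₁=9801, y₁=910  (since 96059601 − 116·828100 = 1)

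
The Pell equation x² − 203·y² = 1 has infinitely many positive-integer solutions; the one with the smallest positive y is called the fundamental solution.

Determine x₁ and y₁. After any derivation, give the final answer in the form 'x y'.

√203 → a₀=14, period (4,28); ℓ=2 even so k=1
k=0  a_k=14  p_k/q_k = 14/1
k=1  a_k=4  p_k/q_k = 57/4
(x₁, y₁) = (57, 4);  57² − 203·4² = 1 ✓

57 4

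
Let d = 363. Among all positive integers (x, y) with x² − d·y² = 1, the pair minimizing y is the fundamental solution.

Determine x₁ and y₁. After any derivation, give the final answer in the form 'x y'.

362 19

√363 = [19; 19,38, …], period ℓ=2 (even) → k=1
a_0=19:  p_0=19·1+0=19,  q_0=19·0+1=1
a_1=19:  p_1=19·19+1=362,  q_1=19·1+0=19
(x₁, y₁) = (362, 19);  362² − 363·19² = 1 ✓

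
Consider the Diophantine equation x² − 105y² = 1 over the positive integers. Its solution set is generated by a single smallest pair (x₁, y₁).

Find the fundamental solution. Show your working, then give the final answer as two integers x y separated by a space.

√105 → a₀=10, period (4,20); ℓ=2 even so k=1
k=0  a_k=10  p_k/q_k = 10/1
k=1  a_k=4  p_k/q_k = 41/4
fundamental: x₁=41, y₁=4  (since 1681 − 105·16 = 1)

41 4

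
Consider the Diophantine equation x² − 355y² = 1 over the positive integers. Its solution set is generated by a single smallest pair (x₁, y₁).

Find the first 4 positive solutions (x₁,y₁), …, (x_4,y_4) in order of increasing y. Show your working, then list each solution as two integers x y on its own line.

954809 50676
1823320452961 96771801768
3481845556741524089 184797174548553948
6648994948371812427335041 352892010866963721270096

d=355: √d = [18; 1,5,3,3,1,6,1,3,3,5,1,36] (ℓ=12, even), read p_11/q_11
step 0: (18, 1)  from 18·(1,0) + (0,1)
step 1: (19, 1)  from 1·(18,1) + (1,0)
step 2: (113, 6)  from 5·(19,1) + (18,1)
…
step 6: (10457, 555)  from 6·(1545,82) + (1187,63)
step 7: (12002, 637)  from 1·(10457,555) + (1545,82)
step 8: (46463, 2466)  from 3·(12002,637) + (10457,555)
step 9: (151391, 8035)  from 3·(46463,2466) + (12002,637)
step 10: (803418, 42641)  from 5·(151391,8035) + (46463,2466)
step 11: (954809, 50676)  from 1·(803418,42641) + (151391,8035)
(x₁, y₁) = (954809, 50676);  954809² − 355·50676² = 1 ✓
(x_2, y_2) = (954809·954809 + 355·50676·50676, 954809·50676 + 50676·954809) = (1823320452961, 96771801768)
(x_3, y_3) = (954809·1823320452961 + 355·50676·96771801768, 954809·96771801768 + 50676·1823320452961) = (3481845556741524089, 184797174548553948)
(x_4, y_4) = (954809·3481845556741524089 + 355·50676·184797174548553948, 954809·184797174548553948 + 50676·3481845556741524089) = (6648994948371812427335041, 352892010866963721270096)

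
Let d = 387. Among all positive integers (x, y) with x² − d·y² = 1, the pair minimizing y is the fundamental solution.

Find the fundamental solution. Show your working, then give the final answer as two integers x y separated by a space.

3482 177

√387 = [19; 1,2,19,2,1,38, …], period ℓ=6 (even) → k=5
step 0: (19, 1)  from 19·(1,0) + (0,1)
…
step 4: (2341, 119)  from 2·(1141,58) + (59,3)
step 5: (3482, 177)  from 1·(2341,119) + (1141,58)
(x₁, y₁) = (3482, 177);  3482² − 387·177² = 1 ✓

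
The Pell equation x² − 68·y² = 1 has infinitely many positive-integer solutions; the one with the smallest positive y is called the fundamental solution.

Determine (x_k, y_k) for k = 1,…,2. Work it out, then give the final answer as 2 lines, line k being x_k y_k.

33 4
2177 264

[8; 4,16] for √68; ℓ=2 ⇒ convergent index 1
step 0: (8, 1)  from 8·(1,0) + (0,1)
step 1: (33, 4)  from 4·(8,1) + (1,0)
(x₁, y₁) = (33, 4);  33² − 68·4² = 1 ✓
n=2: (33,4)∘(33,4) = (33·33+68·4·4, 33·4+4·33) = (2177,264)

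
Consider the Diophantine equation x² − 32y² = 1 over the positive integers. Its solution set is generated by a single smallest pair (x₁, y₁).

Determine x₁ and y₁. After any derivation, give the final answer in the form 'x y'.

17 3

[5; 1,1,1,10] for √32; ℓ=4 ⇒ convergent index 3
k=0  a_k=5  p_k/q_k = 5/1
…
k=2  a_k=1  p_k/q_k = 11/2
k=3  a_k=1  p_k/q_k = 17/3
(x₁, y₁) = (17, 3);  17² − 32·3² = 1 ✓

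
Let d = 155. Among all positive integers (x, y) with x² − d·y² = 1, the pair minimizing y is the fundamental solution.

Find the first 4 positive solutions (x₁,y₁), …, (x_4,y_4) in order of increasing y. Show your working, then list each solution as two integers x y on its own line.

d=155: √d = [12; 2,4,2,24] (ℓ=4, even), read p_3/q_3
step 0: (12, 1)  from 12·(1,0) + (0,1)
…
step 2: (112, 9)  from 4·(25,2) + (12,1)
step 3: (249, 20)  from 2·(112,9) + (25,2)
fundamental: x₁=249, y₁=20  (since 62001 − 155·400 = 1)
(x_2, y_2) = (249·249 + 155·20·20, 249·20 + 20·249) = (124001, 9960)
(x_3, y_3) = (249·124001 + 155·20·9960, 249·9960 + 20·124001) = (61752249, 4960060)
(x_4, y_4) = (249·61752249 + 155·20·4960060, 249·4960060 + 20·61752249) = (30752496001, 2470099920)

249 20
124001 9960
61752249 4960060
30752496001 2470099920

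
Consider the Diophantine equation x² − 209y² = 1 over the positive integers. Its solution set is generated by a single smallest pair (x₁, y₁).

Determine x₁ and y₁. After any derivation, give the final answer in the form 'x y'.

√209 = [14; 2,5,3,2,3,5,2,28, …], period ℓ=8 (even) → k=7
step 0: (14, 1)  from 14·(1,0) + (0,1)
step 1: (29, 2)  from 2·(14,1) + (1,0)
…
step 6: (21266, 1471)  from 5·(4019,278) + (1171,81)
step 7: (46551, 3220)  from 2·(21266,1471) + (4019,278)
(x₁, y₁) = (46551, 3220);  46551² − 209·3220² = 1 ✓

46551 3220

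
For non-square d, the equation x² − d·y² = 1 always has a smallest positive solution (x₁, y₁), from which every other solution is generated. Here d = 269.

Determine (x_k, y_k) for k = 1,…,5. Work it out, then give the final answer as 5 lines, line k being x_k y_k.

13449 820
361751201 22056360
9730383791049 593271970460
261727862849884801 15957829439376720
7039956045205817586249 429233695667083044100

√269 → a₀=16, period (2,2,32); ℓ=3 odd so k=5
a_0=16:  p_0=16·1+0=16,  q_0=16·0+1=1
a_1=2:  p_1=2·16+1=33,  q_1=2·1+0=2
…
a_3=32:  p_3=32·82+33=2657,  q_3=32·5+2=162
a_4=2:  p_4=2·2657+82=5396,  q_4=2·162+5=329
a_5=2:  p_5=2·5396+2657=13449,  q_5=2·329+162=820
fundamental: x₁=13449, y₁=820  (since 180875601 − 269·672400 = 1)
(x_2, y_2) = (13449·13449 + 269·820·820, 13449·820 + 820·13449) = (361751201, 22056360)
(x_3, y_3) = (13449·361751201 + 269·820·22056360, 13449·22056360 + 820·361751201) = (9730383791049, 593271970460)
(x_4, y_4) = (13449·9730383791049 + 269·820·593271970460, 13449·593271970460 + 820·9730383791049) = (261727862849884801, 15957829439376720)
(x_5, y_5) = (13449·261727862849884801 + 269·820·15957829439376720, 13449·15957829439376720 + 820·261727862849884801) = (7039956045205817586249, 429233695667083044100)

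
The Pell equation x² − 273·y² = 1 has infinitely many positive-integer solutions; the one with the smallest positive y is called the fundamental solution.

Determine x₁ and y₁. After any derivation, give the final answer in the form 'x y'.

√273 = [16; 1,1,10,1,1,32, …], period ℓ=6 (even) → k=5
a_0=16:  p_0=16·1+0=16,  q_0=16·0+1=1
…
a_3=10:  p_3=10·33+17=347,  q_3=10·2+1=21
a_4=1:  p_4=1·347+33=380,  q_4=1·21+2=23
a_5=1:  p_5=1·380+347=727,  q_5=1·23+21=44
→ (727, 44).  Check: 727²=528529, 273·44²=528528, difference 1.

727 44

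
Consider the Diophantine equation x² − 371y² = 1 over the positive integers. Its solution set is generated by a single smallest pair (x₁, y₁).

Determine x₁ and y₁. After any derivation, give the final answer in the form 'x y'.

√371 → a₀=19, period (3,1,4,1,3,38); ℓ=6 even so k=5
k=0  a_k=19  p_k/q_k = 19/1
k=1  a_k=3  p_k/q_k = 58/3
…
k=3  a_k=4  p_k/q_k = 366/19
k=4  a_k=1  p_k/q_k = 443/23
k=5  a_k=3  p_k/q_k = 1695/88
(x₁, y₁) = (1695, 88);  1695² − 371·88² = 1 ✓

1695 88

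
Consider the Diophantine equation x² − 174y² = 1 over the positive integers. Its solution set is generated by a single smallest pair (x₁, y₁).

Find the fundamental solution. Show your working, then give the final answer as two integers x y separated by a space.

1451 110

[13; 5,4,5,26] for √174; ℓ=4 ⇒ convergent index 3
k=0  a_k=13  p_k/q_k = 13/1
k=1  a_k=5  p_k/q_k = 66/5
k=2  a_k=4  p_k/q_k = 277/21
k=3  a_k=5  p_k/q_k = 1451/110
→ (1451, 110).  Check: 1451²=2105401, 174·110²=2105400, difference 1.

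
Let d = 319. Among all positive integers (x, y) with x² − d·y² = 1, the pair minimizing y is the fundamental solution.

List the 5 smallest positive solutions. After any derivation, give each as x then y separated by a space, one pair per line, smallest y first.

√319 → a₀=17, period (1,6,5,1,4,…,6,1,34); ℓ=14 even so k=13
a_0=17:  p_0=17·1+0=17,  q_0=17·0+1=1
…
a_3=5:  p_3=5·125+18=643,  q_3=5·7+1=36
a_4=1:  p_4=1·643+125=768,  q_4=1·36+7=43
a_5=4:  p_5=4·768+643=3715,  q_5=4·43+36=208
…
a_11=5:  p_11=5·309613+250816=1798881,  q_11=5·17335+14043=100718
a_12=6:  p_12=6·1798881+309613=11102899,  q_12=6·100718+17335=621643
a_13=1:  p_13=1·11102899+1798881=12901780,  q_13=1·621643+100718=722361
(x₁, y₁) = (12901780, 722361);  12901780² − 319·722361² = 1 ✓
(12901780+722361√319)^2 = 332911854336799 + 18639485405160√319
(12901780+722361√319)^3 = 8590311008090840302660 + 480965080021169647239√319
(12901780+722361√319)^4 = 221660605515932150288251132801 + 12410611300231033623224965680√319
(12901780+722361√319)^5 = 5719632734066677605580897309458268900 + 320237953322189008993822774252173561√319

12901780 722361
332911854336799 18639485405160
8590311008090840302660 480965080021169647239
221660605515932150288251132801 12410611300231033623224965680
5719632734066677605580897309458268900 320237953322189008993822774252173561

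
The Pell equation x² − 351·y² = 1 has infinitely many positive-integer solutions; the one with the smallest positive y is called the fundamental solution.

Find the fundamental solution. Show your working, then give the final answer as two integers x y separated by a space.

√351 = [18; 1,2,1,3,2,2,2,3,1,2,1,36, …], period ℓ=12 (even) → k=11
a_0=18:  p_0=18·1+0=18,  q_0=18·0+1=1
a_1=1:  p_1=1·18+1=19,  q_1=1·1+0=1
a_2=2:  p_2=2·19+18=56,  q_2=2·1+1=3
a_3=1:  p_3=1·56+19=75,  q_3=1·3+1=4
a_4=3:  p_4=3·75+56=281,  q_4=3·4+3=15
a_5=2:  p_5=2·281+75=637,  q_5=2·15+4=34
a_6=2:  p_6=2·637+281=1555,  q_6=2·34+15=83
a_7=2:  p_7=2·1555+637=3747,  q_7=2·83+34=200
a_8=3:  p_8=3·3747+1555=12796,  q_8=3·200+83=683
…
a_10=2:  p_10=2·16543+12796=45882,  q_10=2·883+683=2449
a_11=1:  p_11=1·45882+16543=62425,  q_11=1·2449+883=3332
→ (62425, 3332).  Check: 62425²=3896880625, 351·3332²=3896880624, difference 1.

62425 3332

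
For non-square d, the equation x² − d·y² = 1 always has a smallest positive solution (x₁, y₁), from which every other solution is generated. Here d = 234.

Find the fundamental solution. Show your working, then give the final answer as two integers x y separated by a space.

5201 340

√234 → a₀=15, period (3,2,1,2,1,2,3,30); ℓ=8 even so k=7
k=0  a_k=15  p_k/q_k = 15/1
k=1  a_k=3  p_k/q_k = 46/3
k=2  a_k=2  p_k/q_k = 107/7
k=3  a_k=1  p_k/q_k = 153/10
k=4  a_k=2  p_k/q_k = 413/27
k=5  a_k=1  p_k/q_k = 566/37
k=6  a_k=2  p_k/q_k = 1545/101
k=7  a_k=3  p_k/q_k = 5201/340
(x₁, y₁) = (5201, 340);  5201² − 234·340² = 1 ✓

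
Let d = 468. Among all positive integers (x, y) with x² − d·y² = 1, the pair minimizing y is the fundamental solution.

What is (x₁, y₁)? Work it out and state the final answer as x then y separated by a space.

649 30

[21; 1,1,1,2,1,1,1,42] for √468; ℓ=8 ⇒ convergent index 7
k=0  a_k=21  p_k/q_k = 21/1
k=1  a_k=1  p_k/q_k = 22/1
k=2  a_k=1  p_k/q_k = 43/2
k=3  a_k=1  p_k/q_k = 65/3
k=4  a_k=2  p_k/q_k = 173/8
k=5  a_k=1  p_k/q_k = 238/11
k=6  a_k=1  p_k/q_k = 411/19
k=7  a_k=1  p_k/q_k = 649/30
→ (649, 30).  Check: 649²=421201, 468·30²=421200, difference 1.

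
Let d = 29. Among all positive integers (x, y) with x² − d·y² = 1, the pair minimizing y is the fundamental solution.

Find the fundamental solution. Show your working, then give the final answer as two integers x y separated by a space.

√29 → a₀=5, period (2,1,1,2,10); ℓ=5 odd so k=9
i=0: a=5 ⇒ p=5, q=1
i=1: a=2 ⇒ p=11, q=2
…
i=4: a=2 ⇒ p=70, q=13
…
i=6: a=2 ⇒ p=1524, q=283
i=7: a=1 ⇒ p=2251, q=418
i=8: a=1 ⇒ p=3775, q=701
i=9: a=2 ⇒ p=9801, q=1820
fundamental: x₁=9801, y₁=1820  (since 96059601 − 29·3312400 = 1)

9801 1820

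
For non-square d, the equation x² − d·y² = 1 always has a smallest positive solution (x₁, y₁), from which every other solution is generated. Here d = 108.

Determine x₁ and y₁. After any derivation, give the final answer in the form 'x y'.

√108 → a₀=10, period (2,1,1,4,1,1,2,20); ℓ=8 even so k=7
i=0: a=10 ⇒ p=10, q=1
…
i=2: a=1 ⇒ p=31, q=3
…
i=6: a=1 ⇒ p=530, q=51
i=7: a=2 ⇒ p=1351, q=130
(x₁, y₁) = (1351, 130);  1351² − 108·130² = 1 ✓

1351 130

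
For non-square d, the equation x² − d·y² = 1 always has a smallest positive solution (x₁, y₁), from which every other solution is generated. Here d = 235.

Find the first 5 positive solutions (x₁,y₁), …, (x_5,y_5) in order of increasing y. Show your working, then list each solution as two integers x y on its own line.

√235 = [15; 3,30, …], period ℓ=2 (even) → k=1
step 0: (15, 1)  from 15·(1,0) + (0,1)
step 1: (46, 3)  from 3·(15,1) + (1,0)
→ (46, 3).  Check: 46²=2116, 235·3²=2115, difference 1.
(46+3√235)^2 = 4231 + 276√235
(46+3√235)^3 = 389206 + 25389√235
(46+3√235)^4 = 35802721 + 2335512√235
(46+3√235)^5 = 3293461126 + 214841715√235

46 3
4231 276
389206 25389
35802721 2335512
3293461126 214841715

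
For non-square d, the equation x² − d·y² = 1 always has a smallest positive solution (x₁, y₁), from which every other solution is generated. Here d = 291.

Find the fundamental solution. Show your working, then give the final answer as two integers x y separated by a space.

[17; 17,34] for √291; ℓ=2 ⇒ convergent index 1
a_0=17:  p_0=17·1+0=17,  q_0=17·0+1=1
a_1=17:  p_1=17·17+1=290,  q_1=17·1+0=17
fundamental: x₁=290, y₁=17  (since 84100 − 291·289 = 1)

290 17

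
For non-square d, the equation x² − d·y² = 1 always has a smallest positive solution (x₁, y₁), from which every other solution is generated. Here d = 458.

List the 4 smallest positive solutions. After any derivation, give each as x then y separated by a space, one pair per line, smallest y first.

22899 1070
1048728401 49003860
48029663286099 2244278779210
2199662518128033601 102783479481255720

√458 = [21; 2,2,42, …], period ℓ=3 (odd) → k=5
k=0  a_k=21  p_k/q_k = 21/1
…
k=4  a_k=2  p_k/q_k = 9181/429
k=5  a_k=2  p_k/q_k = 22899/1070
→ (22899, 1070).  Check: 22899²=524364201, 458·1070²=524364200, difference 1.
(x_2, y_2) = (22899·22899 + 458·1070·1070, 22899·1070 + 1070·22899) = (1048728401, 49003860)
(x_3, y_3) = (22899·1048728401 + 458·1070·49003860, 22899·49003860 + 1070·1048728401) = (48029663286099, 2244278779210)
(x_4, y_4) = (22899·48029663286099 + 458·1070·2244278779210, 22899·2244278779210 + 1070·48029663286099) = (2199662518128033601, 102783479481255720)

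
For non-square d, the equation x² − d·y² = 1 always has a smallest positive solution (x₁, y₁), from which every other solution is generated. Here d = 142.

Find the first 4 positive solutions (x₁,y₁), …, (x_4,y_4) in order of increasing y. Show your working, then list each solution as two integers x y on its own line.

[11; 1,10,1,22] for √142; ℓ=4 ⇒ convergent index 3
i=0: a=11 ⇒ p=11, q=1
i=1: a=1 ⇒ p=12, q=1
i=2: a=10 ⇒ p=131, q=11
i=3: a=1 ⇒ p=143, q=12
(x₁, y₁) = (143, 12);  143² − 142·12² = 1 ✓
k=2:  x_2 = 143·143+142·12·12 = 40897,  y_2 = 143·12+12·143 = 3432
k=3:  x_3 = 143·40897+142·12·3432 = 11696399,  y_3 = 143·3432+12·40897 = 981540
k=4:  x_4 = 143·11696399+142·12·981540 = 3345129217,  y_4 = 143·981540+12·11696399 = 280717008

143 12
40897 3432
11696399 981540
3345129217 280717008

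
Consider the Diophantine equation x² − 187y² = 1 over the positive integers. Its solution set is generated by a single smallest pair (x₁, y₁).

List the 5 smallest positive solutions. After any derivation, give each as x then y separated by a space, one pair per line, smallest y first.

√187 → a₀=13, period (1,2,13,2,1,26); ℓ=6 even so k=5
step 0: (13, 1)  from 13·(1,0) + (0,1)
…
step 3: (547, 40)  from 13·(41,3) + (14,1)
step 4: (1135, 83)  from 2·(547,40) + (41,3)
step 5: (1682, 123)  from 1·(1135,83) + (547,40)
(x₁, y₁) = (1682, 123);  1682² − 187·123² = 1 ✓
(1682+123√187)^2 = 5658247 + 413772√187
(1682+123√187)^3 = 19034341226 + 1391928885√187
(1682+123√187)^4 = 64031518226017 + 4682448355368√187
(1682+123√187)^5 = 215402008277979962 + 15751754875529067√187

1682 123
5658247 413772
19034341226 1391928885
64031518226017 4682448355368
215402008277979962 15751754875529067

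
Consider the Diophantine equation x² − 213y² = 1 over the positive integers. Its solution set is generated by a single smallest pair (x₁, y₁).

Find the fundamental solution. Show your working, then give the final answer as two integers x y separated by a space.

194399 13320

d=213: √d = [14; 1,1,2,6,1,8,1,6,2,1,1,28] (ℓ=12, even), read p_11/q_11
step 0: (14, 1)  from 14·(1,0) + (0,1)
step 1: (15, 1)  from 1·(14,1) + (1,0)
step 2: (29, 2)  from 1·(15,1) + (14,1)
…
step 4: (467, 32)  from 6·(73,5) + (29,2)
step 5: (540, 37)  from 1·(467,32) + (73,5)
…
step 7: (5327, 365)  from 1·(4787,328) + (540,37)
step 8: (36749, 2518)  from 6·(5327,365) + (4787,328)
step 9: (78825, 5401)  from 2·(36749,2518) + (5327,365)
step 10: (115574, 7919)  from 1·(78825,5401) + (36749,2518)
step 11: (194399, 13320)  from 1·(115574,7919) + (78825,5401)
(x₁, y₁) = (194399, 13320);  194399² − 213·13320² = 1 ✓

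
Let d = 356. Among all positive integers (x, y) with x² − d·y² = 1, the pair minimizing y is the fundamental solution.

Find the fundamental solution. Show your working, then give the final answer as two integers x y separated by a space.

500001 26500

√356 → a₀=18, period (1,6,1,1,2,…,6,1,36); ℓ=14 even so k=13
i=0: a=18 ⇒ p=18, q=1
i=1: a=1 ⇒ p=19, q=1
…
i=3: a=1 ⇒ p=151, q=8
i=4: a=1 ⇒ p=283, q=15
i=5: a=2 ⇒ p=717, q=38
…
i=7: a=8 ⇒ p=8717, q=462
…
i=9: a=2 ⇒ p=28151, q=1492
i=10: a=1 ⇒ p=37868, q=2007
i=11: a=1 ⇒ p=66019, q=3499
i=12: a=6 ⇒ p=433982, q=23001
i=13: a=1 ⇒ p=500001, q=26500
(x₁, y₁) = (500001, 26500);  500001² − 356·26500² = 1 ✓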